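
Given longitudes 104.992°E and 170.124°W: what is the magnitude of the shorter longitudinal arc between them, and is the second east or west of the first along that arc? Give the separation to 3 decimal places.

84.884° east

Raw difference: -170.124 − 104.992 = -275.116°.
Normalise into (−180°, 180°]: -275.116° + 360° = 84.884°.
Positive ⇒ the second point lies to the east; separation 84.884°.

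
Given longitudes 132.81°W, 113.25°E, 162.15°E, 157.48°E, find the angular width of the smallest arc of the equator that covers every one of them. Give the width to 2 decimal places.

Sort the longitudes: -132.81°, +113.25°, +157.48°, +162.15°.
Eastward gaps between consecutive values (wrapping around): 246.06°, 44.23°, 4.67°, 65.04°.
Largest gap = 246.06° ⇒ minimal covering band is its complement: 360° − 246.06° = 113.94°.
Band runs from +113.25° eastward to -132.81°, crossing the antimeridian.

113.94°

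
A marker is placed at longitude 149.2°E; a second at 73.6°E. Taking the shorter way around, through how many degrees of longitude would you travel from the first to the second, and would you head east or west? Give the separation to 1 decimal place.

Raw difference: 73.6 − 149.2 = -75.6°.
Normalise into (−180°, 180°]: -75.6° stays -75.6°.
Negative ⇒ the second point lies to the west; separation 75.6°.

75.6° west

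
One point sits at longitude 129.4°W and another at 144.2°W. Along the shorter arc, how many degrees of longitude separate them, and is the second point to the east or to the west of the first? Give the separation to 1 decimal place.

14.8° west

Raw difference: -144.2 − -129.4 = -14.8°.
Normalise into (−180°, 180°]: -14.8° stays -14.8°.
Negative ⇒ the second point lies to the west; separation 14.8°.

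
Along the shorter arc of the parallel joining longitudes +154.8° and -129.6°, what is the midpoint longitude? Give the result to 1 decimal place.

Signed shortest Δλ from +154.8° to -129.6° is +75.6°.
Midpoint longitude = +154.8° + (+75.6°)/2 = +154.8° + 37.8° = +192.6°.
Normalise into (−180°, 180°]: -167.4°.
(The naïve average (+154.8 + -129.6)/2 = 12.6° is on the wrong side of the globe.)

-167.4°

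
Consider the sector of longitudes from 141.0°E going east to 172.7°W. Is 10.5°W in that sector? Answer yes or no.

No

Band width going east from +141.0° to -172.7°: ((-172.7 − 141.0) mod 360) = 46.3°.
Offset of -10.5° east of the west edge: ((-10.5 − 141.0) mod 360) = 208.5°.
208.5° > 46.3° ⇒ outside.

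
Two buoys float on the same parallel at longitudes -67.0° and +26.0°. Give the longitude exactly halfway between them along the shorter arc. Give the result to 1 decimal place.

-20.5°

Signed shortest Δλ from -67.0° to +26.0° is +93.0°.
Midpoint longitude = -67.0° + (+93.0°)/2 = -67.0° + 46.5° = -20.5°.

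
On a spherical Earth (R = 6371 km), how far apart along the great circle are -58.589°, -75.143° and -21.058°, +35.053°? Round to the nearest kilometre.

9121 km

Δλ = 35.053 − -75.143 = 110.196°.
Δφ = -21.058 − -58.589 = 37.531°.
a = sin²(Δφ/2) + cos φ₁ · cos φ₂ · sin²(Δλ/2) = 0.430627.
c = 2·atan2(√a, √(1−a)) = 1.43160 rad → d = 6371·c ≈ 9120.73 km.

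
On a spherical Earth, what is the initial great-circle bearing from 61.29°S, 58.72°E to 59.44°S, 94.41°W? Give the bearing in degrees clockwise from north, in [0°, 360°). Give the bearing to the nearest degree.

Δλ = -94.41 − 58.72 = -153.13°.
θ = atan2( sin Δλ · cos φ₂ , cos φ₁ · sin φ₂ − sin φ₁ · cos φ₂ · cos Δλ )
  = atan2(-0.22980, -0.81144) = -164.188° → normalised to [0°, 360°): 195.812°.

196°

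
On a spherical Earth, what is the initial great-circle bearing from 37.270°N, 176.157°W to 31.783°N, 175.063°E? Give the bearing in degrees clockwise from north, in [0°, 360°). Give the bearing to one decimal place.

Δλ = 175.063 − -176.157 = 351.220°; wrapped into (−180°, 180°]: -8.780°.
θ = atan2( sin Δλ · cos φ₂ , cos φ₁ · sin φ₂ − sin φ₁ · cos φ₂ · cos Δλ )
  = atan2(-0.12975, -0.08959) = -124.623° → normalised to [0°, 360°): 235.377°.

235.4°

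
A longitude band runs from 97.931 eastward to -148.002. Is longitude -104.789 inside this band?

No

Band width going east from +97.931° to -148.002°: ((-148.002 − 97.931) mod 360) = 114.067°.
Offset of -104.789° east of the west edge: ((-104.789 − 97.931) mod 360) = 157.280°.
157.280° > 114.067° ⇒ outside.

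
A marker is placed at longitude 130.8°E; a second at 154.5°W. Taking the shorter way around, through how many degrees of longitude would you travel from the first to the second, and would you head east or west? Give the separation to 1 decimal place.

74.7° east

Raw difference: -154.5 − 130.8 = -285.3°.
Normalise into (−180°, 180°]: -285.3° + 360° = 74.7°.
Positive ⇒ the second point lies to the east; separation 74.7°.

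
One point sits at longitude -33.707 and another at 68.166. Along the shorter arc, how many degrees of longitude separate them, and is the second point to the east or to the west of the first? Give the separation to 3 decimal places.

101.873° east

Raw difference: 68.166 − -33.707 = 101.873°.
Normalise into (−180°, 180°]: 101.873° stays 101.873°.
Positive ⇒ the second point lies to the east; separation 101.873°.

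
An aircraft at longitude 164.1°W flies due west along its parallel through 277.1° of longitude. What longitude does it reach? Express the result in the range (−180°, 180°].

Start at -164.1°; shift −277.1° → -441.2°.
-441.2° lies outside (−180°, 180°]; add 360° → -81.2°.

81.2°W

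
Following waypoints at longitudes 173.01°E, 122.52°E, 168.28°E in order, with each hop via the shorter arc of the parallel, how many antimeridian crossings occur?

Leg 1: +173.01° → +122.52°, shortest Δλ = -50.49° (west) — does not cross 180°.
Leg 2: +122.52° → +168.28°, shortest Δλ = 45.76° (east) — does not cross 180°.
Total crossings: 0.

0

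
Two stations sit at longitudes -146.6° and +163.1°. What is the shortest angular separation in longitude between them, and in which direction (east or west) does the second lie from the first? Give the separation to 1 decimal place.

50.3° west

Raw difference: 163.1 − -146.6 = 309.7°.
Normalise into (−180°, 180°]: 309.7° − 360° = -50.3°.
Negative ⇒ the second point lies to the west; separation 50.3°.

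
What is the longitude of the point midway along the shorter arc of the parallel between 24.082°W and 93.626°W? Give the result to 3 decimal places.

Signed shortest Δλ from -24.082° to -93.626° is -69.544°.
Midpoint longitude = -24.082° + (-69.544°)/2 = -24.082° − 34.772° = -58.854°.

58.854°W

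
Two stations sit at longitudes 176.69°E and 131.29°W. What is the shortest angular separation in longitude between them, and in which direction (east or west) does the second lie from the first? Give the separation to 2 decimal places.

52.02° east

Raw difference: -131.29 − 176.69 = -307.98°.
Normalise into (−180°, 180°]: -307.98° + 360° = 52.02°.
Positive ⇒ the second point lies to the east; separation 52.02°.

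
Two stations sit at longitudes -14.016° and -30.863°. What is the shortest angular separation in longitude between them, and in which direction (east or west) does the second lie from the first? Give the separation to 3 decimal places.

16.847° west

Raw difference: -30.863 − -14.016 = -16.847°.
Normalise into (−180°, 180°]: -16.847° stays -16.847°.
Negative ⇒ the second point lies to the west; separation 16.847°.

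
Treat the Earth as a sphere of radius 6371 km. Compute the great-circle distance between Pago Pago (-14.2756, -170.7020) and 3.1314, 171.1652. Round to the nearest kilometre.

2782 km

Δλ = 171.1652 − -170.7020 = 341.8672°; wrapped into (−180°, 180°]: -18.1328°.
Δφ = 3.1314 − -14.2756 = 17.4070°.
a = sin²(Δφ/2) + cos φ₁ · cos φ₂ · sin²(Δλ/2) = 0.046927.
c = 2·atan2(√a, √(1−a)) = 0.43671 rad → d = 6371·c ≈ 2782.30 km.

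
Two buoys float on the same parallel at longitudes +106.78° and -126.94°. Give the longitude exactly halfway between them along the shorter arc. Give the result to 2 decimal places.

Signed shortest Δλ from +106.78° to -126.94° is +126.28°.
Midpoint longitude = +106.78° + (+126.28°)/2 = +106.78° + 63.14° = +169.92°.
(The naïve average (+106.78 + -126.94)/2 = -10.08° is on the wrong side of the globe.)

+169.92°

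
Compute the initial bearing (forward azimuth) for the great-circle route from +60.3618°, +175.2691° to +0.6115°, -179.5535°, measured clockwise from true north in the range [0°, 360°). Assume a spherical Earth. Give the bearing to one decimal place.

Δλ = -179.5535 − 175.2691 = -354.8226°; wrapped into (−180°, 180°]: 5.1774°.
θ = atan2( sin Δλ · cos φ₂ , cos φ₁ · sin φ₂ − sin φ₁ · cos φ₂ · cos Δλ )
  = atan2(0.09023, -0.86029) = 174.012° → normalised to [0°, 360°): 174.012°.

174.0°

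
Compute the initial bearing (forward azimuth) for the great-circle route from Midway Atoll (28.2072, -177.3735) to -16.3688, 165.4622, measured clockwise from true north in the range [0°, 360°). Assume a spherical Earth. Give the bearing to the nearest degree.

203°

Δλ = 165.4622 − -177.3735 = 342.8357°; wrapped into (−180°, 180°]: -17.1643°.
θ = atan2( sin Δλ · cos φ₂ , cos φ₁ · sin φ₂ − sin φ₁ · cos φ₂ · cos Δλ )
  = atan2(-0.28315, -0.68166) = -157.443° → normalised to [0°, 360°): 202.557°.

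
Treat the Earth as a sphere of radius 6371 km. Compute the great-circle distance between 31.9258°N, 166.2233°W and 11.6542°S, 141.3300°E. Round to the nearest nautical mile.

Δλ = 141.3300 − -166.2233 = 307.5533°; wrapped into (−180°, 180°]: -52.4467°.
Δφ = -11.6542 − 31.9258 = -43.5800°.
a = sin²(Δφ/2) + cos φ₁ · cos φ₂ · sin²(Δλ/2) = 0.300093.
c = 2·atan2(√a, √(1−a)) = 1.15948 rad → d = 6371·c ≈ 7387.06 km ≈ 3988.69 nmi.

3989 nmi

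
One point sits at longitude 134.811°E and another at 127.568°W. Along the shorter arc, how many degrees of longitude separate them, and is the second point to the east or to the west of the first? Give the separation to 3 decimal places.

Raw difference: -127.568 − 134.811 = -262.379°.
Normalise into (−180°, 180°]: -262.379° + 360° = 97.621°.
Positive ⇒ the second point lies to the east; separation 97.621°.

97.621° east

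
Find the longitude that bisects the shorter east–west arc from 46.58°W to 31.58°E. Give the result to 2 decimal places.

Signed shortest Δλ from -46.58° to +31.58° is +78.16°.
Midpoint longitude = -46.58° + (+78.16°)/2 = -46.58° + 39.08° = -7.50°.

7.50°W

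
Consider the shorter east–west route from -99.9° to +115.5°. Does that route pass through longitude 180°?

Naïve |115.5 − -99.9| = 215.4° > 180°, so the shorter arc goes the other way round — across 180°.
Signed shortest Δλ = ((115.5 − -99.9 + 180) mod 360) − 180 = -144.6°.
Going west by 144.6° from -99.9° passes through 180° before reaching +115.5°.

Yes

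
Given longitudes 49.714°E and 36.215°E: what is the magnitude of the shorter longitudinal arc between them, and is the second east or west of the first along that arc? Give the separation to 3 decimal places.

13.499° west

Raw difference: 36.215 − 49.714 = -13.499°.
Normalise into (−180°, 180°]: -13.499° stays -13.499°.
Negative ⇒ the second point lies to the west; separation 13.499°.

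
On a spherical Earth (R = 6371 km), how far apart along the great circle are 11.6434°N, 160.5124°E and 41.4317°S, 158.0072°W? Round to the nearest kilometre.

Δλ = -158.0072 − 160.5124 = -318.5196°; wrapped into (−180°, 180°]: 41.4804°.
Δφ = -41.4317 − 11.6434 = -53.0751°.
a = sin²(Δφ/2) + cos φ₁ · cos φ₂ · sin²(Δλ/2) = 0.291706.
c = 2·atan2(√a, √(1−a)) = 1.14111 rad → d = 6371·c ≈ 7270.00 km.

7270 km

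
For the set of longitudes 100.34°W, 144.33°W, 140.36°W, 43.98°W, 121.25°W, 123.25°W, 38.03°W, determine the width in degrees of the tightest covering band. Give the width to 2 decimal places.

Sort the longitudes: -144.33°, -140.36°, -123.25°, -121.25°, -100.34°, -43.98°, -38.03°.
Eastward gaps between consecutive values (wrapping around): 3.97°, 17.11°, 2.00°, 20.91°, 56.36°, 5.95°, 253.70°.
Largest gap = 253.70° ⇒ minimal covering band is its complement: 360° − 253.70° = 106.30°.
Band runs from -144.33° eastward to -38.03°.

106.30°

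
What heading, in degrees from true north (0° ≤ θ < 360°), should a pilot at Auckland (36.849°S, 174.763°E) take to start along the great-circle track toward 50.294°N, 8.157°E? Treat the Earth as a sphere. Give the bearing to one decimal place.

328.7°

Δλ = 8.157 − 174.763 = -166.606°.
θ = atan2( sin Δλ · cos φ₂ , cos φ₁ · sin φ₂ − sin φ₁ · cos φ₂ · cos Δλ )
  = atan2(-0.14799, 0.24293) = -31.348° → normalised to [0°, 360°): 328.652°.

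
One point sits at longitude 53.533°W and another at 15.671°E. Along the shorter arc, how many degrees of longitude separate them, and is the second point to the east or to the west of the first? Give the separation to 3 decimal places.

Raw difference: 15.671 − -53.533 = 69.204°.
Normalise into (−180°, 180°]: 69.204° stays 69.204°.
Positive ⇒ the second point lies to the east; separation 69.204°.

69.204° east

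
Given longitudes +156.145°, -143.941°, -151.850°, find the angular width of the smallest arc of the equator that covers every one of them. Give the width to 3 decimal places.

Sort the longitudes: -151.850°, -143.941°, +156.145°.
Eastward gaps between consecutive values (wrapping around): 7.909°, 300.086°, 52.005°.
Largest gap = 300.086° ⇒ minimal covering band is its complement: 360° − 300.086° = 59.914°.
Band runs from +156.145° eastward to -143.941°, crossing the antimeridian.

59.914°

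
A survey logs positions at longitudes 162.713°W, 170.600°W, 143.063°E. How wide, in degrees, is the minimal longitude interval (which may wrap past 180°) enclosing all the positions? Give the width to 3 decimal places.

54.224°

Sort the longitudes: -170.600°, -162.713°, +143.063°.
Eastward gaps between consecutive values (wrapping around): 7.887°, 305.776°, 46.337°.
Largest gap = 305.776° ⇒ minimal covering band is its complement: 360° − 305.776° = 54.224°.
Band runs from +143.063° eastward to -162.713°, crossing the antimeridian.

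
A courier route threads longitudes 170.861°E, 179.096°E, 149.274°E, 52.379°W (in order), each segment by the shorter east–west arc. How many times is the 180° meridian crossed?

1

Leg 1: +170.861° → +179.096°, shortest Δλ = 8.235° (east) — does not cross 180°.
Leg 2: +179.096° → +149.274°, shortest Δλ = -29.822° (west) — does not cross 180°.
Leg 3: +149.274° → -52.379°, shortest Δλ = 158.347° (east) — crosses 180°.
Total crossings: 1.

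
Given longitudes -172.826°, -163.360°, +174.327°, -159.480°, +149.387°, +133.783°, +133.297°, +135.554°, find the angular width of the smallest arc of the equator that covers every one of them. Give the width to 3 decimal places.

Sort the longitudes: -172.826°, -163.360°, -159.480°, +133.297°, +133.783°, +135.554°, +149.387°, +174.327°.
Eastward gaps between consecutive values (wrapping around): 9.466°, 3.880°, 292.777°, 0.486°, 1.771°, 13.833°, 24.940°, 12.847°.
Largest gap = 292.777° ⇒ minimal covering band is its complement: 360° − 292.777° = 67.223°.
Band runs from +133.297° eastward to -159.480°, crossing the antimeridian.

67.223°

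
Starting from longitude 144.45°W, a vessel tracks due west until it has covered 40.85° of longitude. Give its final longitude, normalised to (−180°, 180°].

174.70°E

Start at -144.45°; shift −40.85° → -185.30°.
-185.30° lies outside (−180°, 180°]; add 360° → +174.70°.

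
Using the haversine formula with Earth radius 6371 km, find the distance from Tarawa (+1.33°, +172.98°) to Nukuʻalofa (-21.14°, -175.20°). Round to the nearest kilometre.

Δλ = -175.20 − 172.98 = -348.18°; wrapped into (−180°, 180°]: 11.82°.
Δφ = -21.14 − 1.33 = -22.47°.
a = sin²(Δφ/2) + cos φ₁ · cos φ₂ · sin²(Δλ/2) = 0.047846.
c = 2·atan2(√a, √(1−a)) = 0.44104 rad → d = 6371·c ≈ 2809.87 km.

2810 km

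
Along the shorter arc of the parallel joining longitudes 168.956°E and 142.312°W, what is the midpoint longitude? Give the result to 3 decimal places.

Signed shortest Δλ from +168.956° to -142.312° is +48.732°.
Midpoint longitude = +168.956° + (+48.732°)/2 = +168.956° + 24.366° = +193.322°.
Normalise into (−180°, 180°]: -166.678°.
(The naïve average (+168.956 + -142.312)/2 = 13.322° is on the wrong side of the globe.)

166.678°W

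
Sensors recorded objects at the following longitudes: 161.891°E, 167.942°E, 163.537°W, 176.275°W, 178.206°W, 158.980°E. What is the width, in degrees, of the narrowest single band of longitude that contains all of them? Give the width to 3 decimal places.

37.483°

Sort the longitudes: -178.206°, -176.275°, -163.537°, +158.980°, +161.891°, +167.942°.
Eastward gaps between consecutive values (wrapping around): 1.931°, 12.738°, 322.517°, 2.911°, 6.051°, 13.852°.
Largest gap = 322.517° ⇒ minimal covering band is its complement: 360° − 322.517° = 37.483°.
Band runs from +158.980° eastward to -163.537°, crossing the antimeridian.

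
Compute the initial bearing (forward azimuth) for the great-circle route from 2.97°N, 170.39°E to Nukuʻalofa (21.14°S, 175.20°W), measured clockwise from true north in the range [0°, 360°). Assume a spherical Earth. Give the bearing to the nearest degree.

Δλ = -175.20 − 170.39 = -345.59°; wrapped into (−180°, 180°]: 14.41°.
θ = atan2( sin Δλ · cos φ₂ , cos φ₁ · sin φ₂ − sin φ₁ · cos φ₂ · cos Δλ )
  = atan2(0.23211, -0.40697) = 150.302° → normalised to [0°, 360°): 150.302°.

150°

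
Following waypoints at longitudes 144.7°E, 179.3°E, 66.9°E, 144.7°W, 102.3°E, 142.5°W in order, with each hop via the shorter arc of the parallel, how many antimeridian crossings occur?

Leg 1: +144.7° → +179.3°, shortest Δλ = 34.6° (east) — does not cross 180°.
Leg 2: +179.3° → +66.9°, shortest Δλ = -112.4° (west) — does not cross 180°.
Leg 3: +66.9° → -144.7°, shortest Δλ = 148.4° (east) — crosses 180°.
Leg 4: -144.7° → +102.3°, shortest Δλ = -113.0° (west) — crosses 180°.
Leg 5: +102.3° → -142.5°, shortest Δλ = 115.2° (east) — crosses 180°.
Total crossings: 3.

3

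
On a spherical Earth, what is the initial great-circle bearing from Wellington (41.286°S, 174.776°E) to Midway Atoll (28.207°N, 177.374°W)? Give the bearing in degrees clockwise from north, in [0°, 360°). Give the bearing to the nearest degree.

7°

Δλ = -177.374 − 174.776 = -352.150°; wrapped into (−180°, 180°]: 7.850°.
θ = atan2( sin Δλ · cos φ₂ , cos φ₁ · sin φ₂ − sin φ₁ · cos φ₂ · cos Δλ )
  = atan2(0.12036, 0.93118) = 7.365° → normalised to [0°, 360°): 7.365°.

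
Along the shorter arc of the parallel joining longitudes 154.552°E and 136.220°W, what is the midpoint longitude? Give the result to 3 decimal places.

Signed shortest Δλ from +154.552° to -136.220° is +69.228°.
Midpoint longitude = +154.552° + (+69.228°)/2 = +154.552° + 34.614° = +189.166°.
Normalise into (−180°, 180°]: -170.834°.
(The naïve average (+154.552 + -136.220)/2 = 9.166° is on the wrong side of the globe.)

170.834°W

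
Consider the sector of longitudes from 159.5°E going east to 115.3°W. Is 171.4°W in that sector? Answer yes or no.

Yes

Band width going east from +159.5° to -115.3°: ((-115.3 − 159.5) mod 360) = 85.2°.
Offset of -171.4° east of the west edge: ((-171.4 − 159.5) mod 360) = 29.1°.
29.1° ≤ 85.2° ⇒ inside.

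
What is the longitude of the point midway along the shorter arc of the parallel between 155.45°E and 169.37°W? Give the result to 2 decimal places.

Signed shortest Δλ from +155.45° to -169.37° is +35.18°.
Midpoint longitude = +155.45° + (+35.18°)/2 = +155.45° + 17.59° = +173.04°.
(The naïve average (+155.45 + -169.37)/2 = -6.96° is on the wrong side of the globe.)

173.04°E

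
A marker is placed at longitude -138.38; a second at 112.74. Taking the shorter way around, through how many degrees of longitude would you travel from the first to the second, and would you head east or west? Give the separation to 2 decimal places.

Raw difference: 112.74 − -138.38 = 251.12°.
Normalise into (−180°, 180°]: 251.12° − 360° = -108.88°.
Negative ⇒ the second point lies to the west; separation 108.88°.

108.88° west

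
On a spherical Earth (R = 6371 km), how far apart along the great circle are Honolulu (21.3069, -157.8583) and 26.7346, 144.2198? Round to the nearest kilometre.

5865 km

Δλ = 144.2198 − -157.8583 = 302.0781°; wrapped into (−180°, 180°]: -57.9219°.
Δφ = 26.7346 − 21.3069 = 5.4277°.
a = sin²(Δφ/2) + cos φ₁ · cos φ₂ · sin²(Δλ/2) = 0.197327.
c = 2·atan2(√a, √(1−a)) = 0.92060 rad → d = 6371·c ≈ 5865.12 km.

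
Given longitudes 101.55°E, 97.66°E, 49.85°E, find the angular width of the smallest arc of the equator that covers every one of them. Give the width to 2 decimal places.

Sort the longitudes: +49.85°, +97.66°, +101.55°.
Eastward gaps between consecutive values (wrapping around): 47.81°, 3.89°, 308.30°.
Largest gap = 308.30° ⇒ minimal covering band is its complement: 360° − 308.30° = 51.70°.
Band runs from +49.85° eastward to +101.55°.

51.70°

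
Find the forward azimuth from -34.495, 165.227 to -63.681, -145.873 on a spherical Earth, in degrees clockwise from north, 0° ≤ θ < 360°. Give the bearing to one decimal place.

Δλ = -145.873 − 165.227 = -311.100°; wrapped into (−180°, 180°]: 48.900°.
θ = atan2( sin Δλ · cos φ₂ , cos φ₁ · sin φ₂ − sin φ₁ · cos φ₂ · cos Δλ )
  = atan2(0.33411, -0.57368) = 149.784° → normalised to [0°, 360°): 149.784°.

149.8°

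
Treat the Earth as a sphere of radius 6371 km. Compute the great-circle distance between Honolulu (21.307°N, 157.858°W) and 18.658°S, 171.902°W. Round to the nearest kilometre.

Δλ = -171.902 − -157.858 = -14.044°.
Δφ = -18.658 − 21.307 = -39.965°.
a = sin²(Δφ/2) + cos φ₁ · cos φ₂ · sin²(Δλ/2) = 0.129973.
c = 2·atan2(√a, √(1−a)) = 0.73765 rad → d = 6371·c ≈ 4699.55 km.

4700 km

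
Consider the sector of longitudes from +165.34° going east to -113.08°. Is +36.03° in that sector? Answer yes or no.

No

Band width going east from +165.34° to -113.08°: ((-113.08 − 165.34) mod 360) = 81.58°.
Offset of +36.03° east of the west edge: ((36.03 − 165.34) mod 360) = 230.69°.
230.69° > 81.58° ⇒ outside.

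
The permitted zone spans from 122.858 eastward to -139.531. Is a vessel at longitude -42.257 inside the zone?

Band width going east from +122.858° to -139.531°: ((-139.531 − 122.858) mod 360) = 97.611°.
Offset of -42.257° east of the west edge: ((-42.257 − 122.858) mod 360) = 194.885°.
194.885° > 97.611° ⇒ outside.

No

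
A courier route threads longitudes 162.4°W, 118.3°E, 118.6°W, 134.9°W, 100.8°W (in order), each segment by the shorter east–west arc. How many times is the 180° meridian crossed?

Leg 1: -162.4° → +118.3°, shortest Δλ = -79.3° (west) — crosses 180°.
Leg 2: +118.3° → -118.6°, shortest Δλ = 123.1° (east) — crosses 180°.
Leg 3: -118.6° → -134.9°, shortest Δλ = -16.3° (west) — does not cross 180°.
Leg 4: -134.9° → -100.8°, shortest Δλ = 34.1° (east) — does not cross 180°.
Total crossings: 2.

2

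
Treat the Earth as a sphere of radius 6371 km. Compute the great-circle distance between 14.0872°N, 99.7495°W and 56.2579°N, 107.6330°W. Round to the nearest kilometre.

Δλ = -107.6330 − -99.7495 = -7.8835°.
Δφ = 56.2579 − 14.0872 = 42.1707°.
a = sin²(Δφ/2) + cos φ₁ · cos φ₂ · sin²(Δλ/2) = 0.131972.
c = 2·atan2(√a, √(1−a)) = 0.74357 rad → d = 6371·c ≈ 4737.29 km.

4737 km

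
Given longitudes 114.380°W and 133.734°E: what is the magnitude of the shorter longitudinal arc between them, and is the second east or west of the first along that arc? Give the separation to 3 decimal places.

111.886° west

Raw difference: 133.734 − -114.380 = 248.114°.
Normalise into (−180°, 180°]: 248.114° − 360° = -111.886°.
Negative ⇒ the second point lies to the west; separation 111.886°.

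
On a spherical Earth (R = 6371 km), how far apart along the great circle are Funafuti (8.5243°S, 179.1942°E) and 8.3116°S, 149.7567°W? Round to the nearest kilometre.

3414 km

Δλ = -149.7567 − 179.1942 = -328.9509°; wrapped into (−180°, 180°]: 31.0491°.
Δφ = -8.3116 − -8.5243 = 0.2127°.
a = sin²(Δφ/2) + cos φ₁ · cos φ₂ · sin²(Δλ/2) = 0.070105.
c = 2·atan2(√a, √(1−a)) = 0.53594 rad → d = 6371·c ≈ 3414.46 km.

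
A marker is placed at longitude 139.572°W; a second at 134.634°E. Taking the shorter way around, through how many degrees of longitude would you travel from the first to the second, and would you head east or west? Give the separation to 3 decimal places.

Raw difference: 134.634 − -139.572 = 274.206°.
Normalise into (−180°, 180°]: 274.206° − 360° = -85.794°.
Negative ⇒ the second point lies to the west; separation 85.794°.

85.794° west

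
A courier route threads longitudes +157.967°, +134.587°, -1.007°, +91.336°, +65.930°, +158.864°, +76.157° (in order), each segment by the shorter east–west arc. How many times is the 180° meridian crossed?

Leg 1: +157.967° → +134.587°, shortest Δλ = -23.38° (west) — does not cross 180°.
Leg 2: +134.587° → -1.007°, shortest Δλ = -135.594° (west) — does not cross 180°.
Leg 3: -1.007° → +91.336°, shortest Δλ = 92.343° (east) — does not cross 180°.
Leg 4: +91.336° → +65.930°, shortest Δλ = -25.406° (west) — does not cross 180°.
Leg 5: +65.930° → +158.864°, shortest Δλ = 92.934° (east) — does not cross 180°.
Leg 6: +158.864° → +76.157°, shortest Δλ = -82.707° (west) — does not cross 180°.
Total crossings: 0.

0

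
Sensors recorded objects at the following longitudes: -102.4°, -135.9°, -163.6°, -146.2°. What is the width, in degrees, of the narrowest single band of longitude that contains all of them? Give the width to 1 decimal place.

61.2°

Sort the longitudes: -163.6°, -146.2°, -135.9°, -102.4°.
Eastward gaps between consecutive values (wrapping around): 17.4°, 10.3°, 33.5°, 298.8°.
Largest gap = 298.8° ⇒ minimal covering band is its complement: 360° − 298.8° = 61.2°.
Band runs from -163.6° eastward to -102.4°.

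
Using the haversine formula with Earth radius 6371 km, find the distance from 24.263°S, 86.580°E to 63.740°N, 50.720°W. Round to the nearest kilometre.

Δλ = -50.720 − 86.580 = -137.300°.
Δφ = 63.740 − -24.263 = 88.003°.
a = sin²(Δφ/2) + cos φ₁ · cos φ₂ · sin²(Δλ/2) = 0.832477.
c = 2·atan2(√a, √(1−a)) = 2.29823 rad → d = 6371·c ≈ 14642.01 km.

14642 km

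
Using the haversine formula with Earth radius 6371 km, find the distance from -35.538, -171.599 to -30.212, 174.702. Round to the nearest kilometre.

1408 km

Δλ = 174.702 − -171.599 = 346.301°; wrapped into (−180°, 180°]: -13.699°.
Δφ = -30.212 − -35.538 = 5.326°.
a = sin²(Δφ/2) + cos φ₁ · cos φ₂ · sin²(Δλ/2) = 0.012161.
c = 2·atan2(√a, √(1−a)) = 0.22100 rad → d = 6371·c ≈ 1407.99 km.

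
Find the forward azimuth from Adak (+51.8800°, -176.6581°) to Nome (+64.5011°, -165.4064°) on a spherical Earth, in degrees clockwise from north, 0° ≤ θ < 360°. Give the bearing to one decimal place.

Δλ = -165.4064 − -176.6581 = 11.2517°.
θ = atan2( sin Δλ · cos φ₂ , cos φ₁ · sin φ₂ − sin φ₁ · cos φ₂ · cos Δλ )
  = atan2(0.08400, 0.22501) = 20.471° → normalised to [0°, 360°): 20.471°.

20.5°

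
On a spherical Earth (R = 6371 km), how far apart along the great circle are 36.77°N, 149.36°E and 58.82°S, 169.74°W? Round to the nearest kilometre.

11282 km

Δλ = -169.74 − 149.36 = -319.10°; wrapped into (−180°, 180°]: 40.90°.
Δφ = -58.82 − 36.77 = -95.59°.
a = sin²(Δφ/2) + cos φ₁ · cos φ₂ · sin²(Δλ/2) = 0.599331.
c = 2·atan2(√a, √(1−a)) = 1.77079 rad → d = 6371·c ≈ 11281.70 km.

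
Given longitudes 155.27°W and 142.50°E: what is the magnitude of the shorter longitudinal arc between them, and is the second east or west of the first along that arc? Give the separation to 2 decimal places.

62.23° west

Raw difference: 142.50 − -155.27 = 297.77°.
Normalise into (−180°, 180°]: 297.77° − 360° = -62.23°.
Negative ⇒ the second point lies to the west; separation 62.23°.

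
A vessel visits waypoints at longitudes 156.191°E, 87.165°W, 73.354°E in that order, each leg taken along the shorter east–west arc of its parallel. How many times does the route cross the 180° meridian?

Leg 1: +156.191° → -87.165°, shortest Δλ = 116.644° (east) — crosses 180°.
Leg 2: -87.165° → +73.354°, shortest Δλ = 160.519° (east) — does not cross 180°.
Total crossings: 1.

1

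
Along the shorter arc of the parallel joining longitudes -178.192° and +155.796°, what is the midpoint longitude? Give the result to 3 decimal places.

+168.802°

Signed shortest Δλ from -178.192° to +155.796° is -26.012°.
Midpoint longitude = -178.192° + (-26.012°)/2 = -178.192° − 13.006° = -191.198°.
Normalise into (−180°, 180°]: +168.802°.
(The naïve average (-178.192 + +155.796)/2 = -11.198° is on the wrong side of the globe.)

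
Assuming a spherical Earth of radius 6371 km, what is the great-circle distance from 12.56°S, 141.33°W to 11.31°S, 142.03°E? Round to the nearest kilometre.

8307 km

Δλ = 142.03 − -141.33 = 283.36°; wrapped into (−180°, 180°]: -76.64°.
Δφ = -11.31 − -12.56 = 1.25°.
a = sin²(Δφ/2) + cos φ₁ · cos φ₂ · sin²(Δλ/2) = 0.368096.
c = 2·atan2(√a, √(1−a)) = 1.30383 rad → d = 6371·c ≈ 8306.70 km.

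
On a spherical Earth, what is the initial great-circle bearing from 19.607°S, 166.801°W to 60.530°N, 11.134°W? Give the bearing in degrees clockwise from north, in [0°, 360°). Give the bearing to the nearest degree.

Δλ = -11.134 − -166.801 = 155.667°.
θ = atan2( sin Δλ · cos φ₂ , cos φ₁ · sin φ₂ − sin φ₁ · cos φ₂ · cos Δλ )
  = atan2(0.20271, 0.66971) = 16.840° → normalised to [0°, 360°): 16.840°.

17°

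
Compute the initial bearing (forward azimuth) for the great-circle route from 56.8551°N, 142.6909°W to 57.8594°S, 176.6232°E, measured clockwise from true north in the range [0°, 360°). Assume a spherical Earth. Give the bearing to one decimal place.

203.4°

Δλ = 176.6232 − -142.6909 = 319.3141°; wrapped into (−180°, 180°]: -40.6859°.
θ = atan2( sin Δλ · cos φ₂ , cos φ₁ · sin φ₂ − sin φ₁ · cos φ₂ · cos Δλ )
  = atan2(-0.34682, -0.80074) = -156.582° → normalised to [0°, 360°): 203.418°.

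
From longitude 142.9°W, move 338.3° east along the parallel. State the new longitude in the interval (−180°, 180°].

Start at -142.9°; shift +338.3° → +195.4°.
+195.4° lies outside (−180°, 180°]; subtract 360° → -164.6°.

164.6°W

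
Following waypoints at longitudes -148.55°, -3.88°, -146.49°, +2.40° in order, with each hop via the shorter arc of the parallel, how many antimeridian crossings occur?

Leg 1: -148.55° → -3.88°, shortest Δλ = 144.67° (east) — does not cross 180°.
Leg 2: -3.88° → -146.49°, shortest Δλ = -142.61° (west) — does not cross 180°.
Leg 3: -146.49° → +2.40°, shortest Δλ = 148.89° (east) — does not cross 180°.
Total crossings: 0.

0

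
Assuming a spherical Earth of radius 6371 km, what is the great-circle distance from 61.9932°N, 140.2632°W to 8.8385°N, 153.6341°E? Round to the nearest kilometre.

Δλ = 153.6341 − -140.2632 = 293.8973°; wrapped into (−180°, 180°]: -66.1027°.
Δφ = 8.8385 − 61.9932 = -53.1547°.
a = sin²(Δφ/2) + cos φ₁ · cos φ₂ · sin²(Δλ/2) = 0.338189.
c = 2·atan2(√a, √(1−a)) = 1.24124 rad → d = 6371·c ≈ 7907.95 km.

7908 km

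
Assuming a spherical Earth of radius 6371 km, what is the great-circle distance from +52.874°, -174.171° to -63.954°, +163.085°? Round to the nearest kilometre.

Δλ = 163.085 − -174.171 = 337.256°; wrapped into (−180°, 180°]: -22.744°.
Δφ = -63.954 − 52.874 = -116.828°.
a = sin²(Δφ/2) + cos φ₁ · cos φ₂ · sin²(Δλ/2) = 0.735961.
c = 2·atan2(√a, √(1−a)) = 2.06227 rad → d = 6371·c ≈ 13138.69 km.

13139 km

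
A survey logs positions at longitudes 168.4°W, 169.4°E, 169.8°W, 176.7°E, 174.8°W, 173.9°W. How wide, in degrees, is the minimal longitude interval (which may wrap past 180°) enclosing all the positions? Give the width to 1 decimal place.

Sort the longitudes: -174.8°, -173.9°, -169.8°, -168.4°, +169.4°, +176.7°.
Eastward gaps between consecutive values (wrapping around): 0.9°, 4.1°, 1.4°, 337.8°, 7.3°, 8.5°.
Largest gap = 337.8° ⇒ minimal covering band is its complement: 360° − 337.8° = 22.2°.
Band runs from +169.4° eastward to -168.4°, crossing the antimeridian.

22.2°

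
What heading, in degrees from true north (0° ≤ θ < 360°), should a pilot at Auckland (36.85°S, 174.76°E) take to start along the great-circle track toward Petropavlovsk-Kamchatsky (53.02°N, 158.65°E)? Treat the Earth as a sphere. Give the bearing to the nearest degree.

350°

Δλ = 158.65 − 174.76 = -16.11°.
θ = atan2( sin Δλ · cos φ₂ , cos φ₁ · sin φ₂ − sin φ₁ · cos φ₂ · cos Δλ )
  = atan2(-0.16692, 0.98583) = -9.610° → normalised to [0°, 360°): 350.390°.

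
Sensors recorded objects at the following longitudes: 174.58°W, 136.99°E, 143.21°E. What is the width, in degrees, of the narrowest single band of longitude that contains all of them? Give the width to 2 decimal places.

Sort the longitudes: -174.58°, +136.99°, +143.21°.
Eastward gaps between consecutive values (wrapping around): 311.57°, 6.22°, 42.21°.
Largest gap = 311.57° ⇒ minimal covering band is its complement: 360° − 311.57° = 48.43°.
Band runs from +136.99° eastward to -174.58°, crossing the antimeridian.

48.43°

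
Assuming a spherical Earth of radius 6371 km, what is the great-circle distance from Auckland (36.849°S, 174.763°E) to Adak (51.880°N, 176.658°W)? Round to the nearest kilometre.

9901 km

Δλ = -176.658 − 174.763 = -351.421°; wrapped into (−180°, 180°]: 8.579°.
Δφ = 51.880 − -36.849 = 88.729°.
a = sin²(Δφ/2) + cos φ₁ · cos φ₂ · sin²(Δλ/2) = 0.491673.
c = 2·atan2(√a, √(1−a)) = 1.55414 rad → d = 6371·c ≈ 9901.43 km.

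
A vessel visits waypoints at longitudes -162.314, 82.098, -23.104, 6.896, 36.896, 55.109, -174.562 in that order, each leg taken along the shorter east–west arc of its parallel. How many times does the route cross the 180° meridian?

2

Leg 1: -162.314° → +82.098°, shortest Δλ = -115.588° (west) — crosses 180°.
Leg 2: +82.098° → -23.104°, shortest Δλ = -105.202° (west) — does not cross 180°.
Leg 3: -23.104° → +6.896°, shortest Δλ = 30.0° (east) — does not cross 180°.
Leg 4: +6.896° → +36.896°, shortest Δλ = 30.0° (east) — does not cross 180°.
Leg 5: +36.896° → +55.109°, shortest Δλ = 18.213° (east) — does not cross 180°.
Leg 6: +55.109° → -174.562°, shortest Δλ = 130.329° (east) — crosses 180°.
Total crossings: 2.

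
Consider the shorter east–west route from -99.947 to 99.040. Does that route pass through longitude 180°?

Naïve |99.040 − -99.947| = 198.987° > 180°, so the shorter arc goes the other way round — across 180°.
Signed shortest Δλ = ((99.040 − -99.947 + 180) mod 360) − 180 = -161.013°.
Going west by 161.013° from -99.947° passes through 180° before reaching +99.040°.

Yes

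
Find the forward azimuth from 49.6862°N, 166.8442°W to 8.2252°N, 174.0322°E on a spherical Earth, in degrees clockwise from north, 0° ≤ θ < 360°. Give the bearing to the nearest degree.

208°

Δλ = 174.0322 − -166.8442 = 340.8764°; wrapped into (−180°, 180°]: -19.1236°.
θ = atan2( sin Δλ · cos φ₂ , cos φ₁ · sin φ₂ − sin φ₁ · cos φ₂ · cos Δλ )
  = atan2(-0.32424, -0.62046) = -152.410° → normalised to [0°, 360°): 207.590°.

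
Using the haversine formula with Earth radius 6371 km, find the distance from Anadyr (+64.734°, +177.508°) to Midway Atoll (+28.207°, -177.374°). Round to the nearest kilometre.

4078 km

Δλ = -177.374 − 177.508 = -354.882°; wrapped into (−180°, 180°]: 5.118°.
Δφ = 28.207 − 64.734 = -36.527°.
a = sin²(Δφ/2) + cos φ₁ · cos φ₂ · sin²(Δλ/2) = 0.098962.
c = 2·atan2(√a, √(1−a)) = 0.64003 rad → d = 6371·c ≈ 4077.64 km.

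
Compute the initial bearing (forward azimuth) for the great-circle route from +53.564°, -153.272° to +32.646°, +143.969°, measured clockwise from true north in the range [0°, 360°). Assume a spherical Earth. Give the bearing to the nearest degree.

271°

Δλ = 143.969 − -153.272 = 297.241°; wrapped into (−180°, 180°]: -62.759°.
θ = atan2( sin Δλ · cos φ₂ , cos φ₁ · sin φ₂ − sin φ₁ · cos φ₂ · cos Δλ )
  = atan2(-0.74863, 0.01031) = -89.211° → normalised to [0°, 360°): 270.789°.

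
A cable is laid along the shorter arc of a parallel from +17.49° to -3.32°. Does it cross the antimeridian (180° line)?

No

Signed shortest Δλ = ((-3.32 − 17.49 + 180) mod 360) − 180 = -20.81°.
Going west by 20.81° from +17.49° reaches -3.32° without touching 180°.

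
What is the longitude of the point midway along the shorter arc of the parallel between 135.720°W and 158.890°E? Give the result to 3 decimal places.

Signed shortest Δλ from -135.720° to +158.890° is -65.390°.
Midpoint longitude = -135.720° + (-65.390°)/2 = -135.720° − 32.695° = -168.415°.
(The naïve average (-135.720 + +158.890)/2 = 11.585° is on the wrong side of the globe.)

168.415°W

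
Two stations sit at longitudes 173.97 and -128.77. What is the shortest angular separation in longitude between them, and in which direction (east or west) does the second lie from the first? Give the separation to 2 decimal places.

57.26° east

Raw difference: -128.77 − 173.97 = -302.74°.
Normalise into (−180°, 180°]: -302.74° + 360° = 57.26°.
Positive ⇒ the second point lies to the east; separation 57.26°.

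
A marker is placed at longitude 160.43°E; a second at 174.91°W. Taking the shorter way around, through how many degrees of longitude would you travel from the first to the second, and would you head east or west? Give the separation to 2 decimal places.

24.66° east

Raw difference: -174.91 − 160.43 = -335.34°.
Normalise into (−180°, 180°]: -335.34° + 360° = 24.66°.
Positive ⇒ the second point lies to the east; separation 24.66°.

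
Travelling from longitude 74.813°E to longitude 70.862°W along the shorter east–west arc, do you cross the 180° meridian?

Signed shortest Δλ = ((-70.862 − 74.813 + 180) mod 360) − 180 = -145.675°.
Going west by 145.675° from +74.813° reaches -70.862° without touching 180°.

No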